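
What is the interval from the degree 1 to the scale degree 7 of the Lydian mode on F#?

major 7th

Spelling the Lydian mode on F#: F# G# A# B# C# D# E#.
That puts F# below E#.
From F# to E# is 11 semitones, exactly the major seventh.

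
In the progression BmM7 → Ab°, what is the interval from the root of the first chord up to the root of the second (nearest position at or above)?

The root of BmM7 is B; the root of Ab° is Ab.
7 letter names make it a seventh; at 9 semitones (a whole step narrower than major) the quality is diminished.

diminished 7th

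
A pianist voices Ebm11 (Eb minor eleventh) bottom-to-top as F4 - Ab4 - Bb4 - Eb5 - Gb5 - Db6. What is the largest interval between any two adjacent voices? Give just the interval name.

Adjacent intervals: F4→Ab4 = minor third; Ab4→Bb4 = major second; Bb4→Eb5 = perfect fourth; Eb5→Gb5 = minor third; Gb5→Db6 = perfect fifth.
The largest is Gb5 to Db6, a perfect fifth (7 semitones).

P5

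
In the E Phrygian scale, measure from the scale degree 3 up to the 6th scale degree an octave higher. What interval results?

Spelling the E Phrygian scale: E F G A B C D.
That puts G below C.
Counting 11 letters and 17 half steps from G gives a perfect eleventh.

perfect 11th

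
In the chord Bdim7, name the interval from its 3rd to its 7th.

diminished fifth

The chord tones of B°7 (B diminished seventh) are B, D, F, A♭.
3rd = D; 7th = A♭.
D up to A♭ is 6 semitones, a half step narrower than a perfect fifth, so the interval is diminished.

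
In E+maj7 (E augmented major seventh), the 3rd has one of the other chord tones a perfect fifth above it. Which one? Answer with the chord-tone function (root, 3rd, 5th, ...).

Spelling the chord: E–G#–B#–D#.
The 3rd is G#. A perfect fifth above G# is D#.
D# is the chord's 7th.

7th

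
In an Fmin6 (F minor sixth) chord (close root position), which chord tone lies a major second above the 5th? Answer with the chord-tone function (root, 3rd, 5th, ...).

6th

F minor sixth is spelled F–Ab–C–D.
The 5th is C. A major second above C is D.
D is the chord's 6th.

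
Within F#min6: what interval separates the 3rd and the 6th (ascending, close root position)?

F#min6: F#, A, C#, D#.
So we need the interval from A up to D#.
A up to D# is 6 semitones, a half step wider than a perfect fourth, so the interval is augmented.

augmented fourth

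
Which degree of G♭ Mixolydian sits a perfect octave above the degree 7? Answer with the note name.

The scale is G♭ A♭ B♭ C♭ D♭ E♭ F♭.
The degree 7 is F♭; a perfect octave above that is F♭ — scale degree 7.

Fb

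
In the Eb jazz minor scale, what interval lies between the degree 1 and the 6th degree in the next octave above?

Spelling the Eb jazz minor scale: Eb F Gb Ab Bb C D.
Degree 1 = Eb; scale degree 6 (up an octave) = C.
From Eb to C is 21 semitones, exactly the major thirteenth.

major thirteenth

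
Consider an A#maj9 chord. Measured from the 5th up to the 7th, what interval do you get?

The chord tones of A# major ninth are A#-C##-E#-G##-B#.
So we need the interval from E# up to G##.
Counting 3 letters and 4 half steps from E# gives a major third.

major third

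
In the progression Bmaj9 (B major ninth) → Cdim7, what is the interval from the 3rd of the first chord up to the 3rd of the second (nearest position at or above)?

d2

The 3rd of Bmaj9 (B major ninth) is D♯; the 3rd of Cdim7 is E♭.
From D♯ to E♭: 0 semitones over a second = diminished.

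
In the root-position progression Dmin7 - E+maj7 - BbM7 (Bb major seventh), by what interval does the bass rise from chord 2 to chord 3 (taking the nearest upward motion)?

The roots are E and Bb.
E up to Bb is 6 semitones, a half step narrower than a perfect fifth, so the interval is diminished.

diminished fifth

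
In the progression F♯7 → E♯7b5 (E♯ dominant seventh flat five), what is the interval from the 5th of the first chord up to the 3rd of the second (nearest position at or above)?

augmented 5th

F♯7 has C♯ as its 5th, and E♯7b5 (E♯ dominant seventh flat five) has G𝄪 as its 3rd.
C♯ up to G𝄪 is 8 semitones, a half step wider than a perfect fifth, so the interval is augmented.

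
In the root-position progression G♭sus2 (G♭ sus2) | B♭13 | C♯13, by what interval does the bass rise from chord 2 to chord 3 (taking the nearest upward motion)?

augmented second

The roots are B♭ and C♯.
2 letter names make it a second; at 3 semitones (a half step wider than major) the quality is augmented.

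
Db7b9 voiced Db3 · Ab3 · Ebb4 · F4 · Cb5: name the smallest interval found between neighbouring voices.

A2

Adjacent intervals: Db3→Ab3 = perfect fifth; Ab3→Ebb4 = diminished fifth; Ebb4→F4 = augmented second; F4→Cb5 = diminished fifth.
The smallest is Ebb4 to F4, an augmented second (3 semitones).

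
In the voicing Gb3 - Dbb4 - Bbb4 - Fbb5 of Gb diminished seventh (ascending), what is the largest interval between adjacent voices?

M6

Adjacent intervals: Gb3→Dbb4 = diminished fifth; Dbb4→Bbb4 = major sixth; Bbb4→Fbb5 = diminished fifth.
The largest is Dbb4 to Bbb4, a major sixth (9 semitones).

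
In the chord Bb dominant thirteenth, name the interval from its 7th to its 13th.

Spelling the chord: Bb–D–F–Ab–C–G.
7th = Ab; 13th = G.
Counting 7 letters and 11 half steps from Ab gives a major seventh.

major seventh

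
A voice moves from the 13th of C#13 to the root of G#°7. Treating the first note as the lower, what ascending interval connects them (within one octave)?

minor seventh

The 13th of C#13 is A#; the root of G#°7 is G#.
A# up to G# is 10 semitones, a half step narrower than a major seventh, so the interval is minor.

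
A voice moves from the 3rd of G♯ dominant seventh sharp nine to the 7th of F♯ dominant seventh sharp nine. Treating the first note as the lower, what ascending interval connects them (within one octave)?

The 3rd of G♯ dominant seventh sharp nine is B♯; the 7th of F♯ dominant seventh sharp nine is E.
From B♯ to E: 4 semitones over a fourth = diminished.

d4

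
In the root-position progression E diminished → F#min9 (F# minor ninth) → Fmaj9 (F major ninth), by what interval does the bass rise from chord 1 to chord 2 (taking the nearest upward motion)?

The roots are E and F#.
From E to F# is 2 semitones, exactly the major second.

major 2nd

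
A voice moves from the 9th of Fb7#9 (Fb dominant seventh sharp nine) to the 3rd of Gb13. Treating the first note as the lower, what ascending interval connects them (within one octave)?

m3

The 9th of Fb7#9 (Fb dominant seventh sharp nine) is G; the 3rd of Gb13 is Bb.
From G to Bb: 3 semitones over a third = minor.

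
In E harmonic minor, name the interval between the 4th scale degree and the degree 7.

augmented fourth

E harmonic minor: E F# G A B C D#.
The 4th scale degree is A and the 7th degree is D#.
4 letter names make it a fourth; at 6 semitones (a half step wider than perfect) the quality is augmented.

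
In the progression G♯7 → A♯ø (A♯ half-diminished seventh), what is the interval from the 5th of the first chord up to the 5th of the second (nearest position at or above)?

minor second

G♯7 has D♯ as its 5th, and A♯ø (A♯ half-diminished seventh) has E as its 5th.
From D♯ to E: 1 semitone over a second = minor.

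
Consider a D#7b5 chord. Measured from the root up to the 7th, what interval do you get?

minor seventh

Spelling the chord: D#-F##-A-C#.
Root = D#; 7th = C#.
From D# to C#: 10 semitones over a seventh = minor.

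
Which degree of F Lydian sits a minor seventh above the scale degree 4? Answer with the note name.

A

The scale is F G A B C D E.
The scale degree 4 is B; a minor seventh above that is A — scale degree 3.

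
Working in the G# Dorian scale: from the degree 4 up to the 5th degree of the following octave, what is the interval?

major ninth

The scale runs G# A# B C# D# E# F#.
That puts C# below D#.
From C# to D# is 14 semitones, exactly the major ninth.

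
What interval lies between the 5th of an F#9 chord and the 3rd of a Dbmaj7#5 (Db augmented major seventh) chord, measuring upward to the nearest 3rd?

diminished fourth

F#9 has C# as its 5th, and Dbmaj7#5 (Db augmented major seventh) has F as its 3rd.
From C# to F: 4 semitones over a fourth = diminished.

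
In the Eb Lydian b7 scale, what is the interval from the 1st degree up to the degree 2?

major second

The scale runs Eb F G A Bb C Db.
1st degree = Eb; scale degree 2 = F.
From Eb to F is 2 semitones, exactly the major second.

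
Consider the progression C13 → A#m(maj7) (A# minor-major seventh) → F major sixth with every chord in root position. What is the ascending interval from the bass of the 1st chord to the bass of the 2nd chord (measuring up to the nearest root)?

augmented sixth

The roots are C and A#.
C up to A# is 10 semitones, a half step wider than a major sixth, so the interval is augmented.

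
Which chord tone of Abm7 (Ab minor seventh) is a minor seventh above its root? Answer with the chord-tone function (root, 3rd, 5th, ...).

7th

Abmin7 is spelled Ab, Cb, Eb, Gb.
The root is Ab. A minor seventh above Ab is Gb.
Gb is the chord's 7th.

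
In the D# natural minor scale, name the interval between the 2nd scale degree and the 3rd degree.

minor 2nd

The scale runs D# E# F# G# A# B C#.
2nd scale degree = E#; degree 3 = F#.
E# up to F# is 1 semitone, a half step narrower than a major second, so the interval is minor.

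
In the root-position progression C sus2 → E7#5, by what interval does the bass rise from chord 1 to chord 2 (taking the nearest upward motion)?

major third

The roots are C and E.
C up to E spans 3 letter names and 4 semitones — a major third.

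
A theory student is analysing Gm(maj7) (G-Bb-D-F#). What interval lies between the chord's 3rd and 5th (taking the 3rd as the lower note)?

So we need the interval from Bb up to D.
From Bb to D is 4 semitones, exactly the major third.

major third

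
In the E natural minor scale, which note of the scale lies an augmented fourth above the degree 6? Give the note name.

The scale is E F# G A B C D.
The degree 6 is C; an augmented fourth above that is F# — scale degree 2.

F#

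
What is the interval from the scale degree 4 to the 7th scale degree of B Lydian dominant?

The scale runs B C# D# E# F# G# A.
Scale degree 4 = E#; 7th scale degree = A.
E# up to A is 4 semitones, a half step narrower than a perfect fourth, so the interval is diminished.

diminished fourth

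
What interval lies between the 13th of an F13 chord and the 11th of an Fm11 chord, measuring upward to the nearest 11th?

minor 6th

F13 has D as its 13th, and Fm11 has B♭ as its 11th.
D up to B♭ is 8 semitones, a half step narrower than a major sixth, so the interval is minor.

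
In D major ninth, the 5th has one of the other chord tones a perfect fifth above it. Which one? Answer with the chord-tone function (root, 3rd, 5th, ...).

9th

The chord tones of Dmaj9 are D–F#–A–C#–E.
The 5th is A. A perfect fifth above A is E.
E is the chord's 9th.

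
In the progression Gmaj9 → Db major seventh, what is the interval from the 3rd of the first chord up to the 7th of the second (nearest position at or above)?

Gmaj9 has B as its 3rd, and Db major seventh has C as its 7th.
2 letter names make it a second; at 1 semitone (a half step narrower than major) the quality is minor.

minor second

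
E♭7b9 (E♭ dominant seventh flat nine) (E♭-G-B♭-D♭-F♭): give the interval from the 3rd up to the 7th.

So we need the interval from G up to D♭.
5 letter names make it a fifth; at 6 semitones (a half step narrower than perfect) the quality is diminished.

d5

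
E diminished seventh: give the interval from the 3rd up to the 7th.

diminished fifth

The chord tones of E diminished seventh are E-G-Bb-Db.
So we need the interval from G up to Db.
5 letter names make it a fifth; at 6 semitones (a half step narrower than perfect) the quality is diminished.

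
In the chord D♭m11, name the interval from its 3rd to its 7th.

perfect 5th

D♭ minor eleventh: D♭ F♭ A♭ C♭ E♭ G♭.
So we need the interval from F♭ up to C♭.
Counting 5 letters and 7 half steps from F♭ gives a perfect fifth.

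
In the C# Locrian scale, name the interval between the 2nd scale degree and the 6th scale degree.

The scale runs C# D E F# G A B.
The 2nd scale degree is D and the 6th degree is A.
Counting 5 letters and 7 half steps from D gives a perfect fifth.

P5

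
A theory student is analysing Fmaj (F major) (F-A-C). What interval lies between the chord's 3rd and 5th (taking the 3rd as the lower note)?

m3

So we need the interval from A up to C.
A up to C is 3 semitones, a half step narrower than a major third, so the interval is minor.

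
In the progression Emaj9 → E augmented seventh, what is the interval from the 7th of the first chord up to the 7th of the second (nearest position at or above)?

d8

The 7th of Emaj9 is D#; the 7th of E augmented seventh is D.
D# up to D is 11 semitones, a half step narrower than a perfect octave, so the interval is diminished.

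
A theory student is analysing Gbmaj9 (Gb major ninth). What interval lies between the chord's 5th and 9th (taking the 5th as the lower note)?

perfect fifth

Spelling the chord: Gb-Bb-Db-F-Ab.
The 5th is Db and the 9th is Ab.
From Db to Ab is 7 semitones, exactly the perfect fifth.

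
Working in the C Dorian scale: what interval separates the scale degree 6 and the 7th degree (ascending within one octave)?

C dorian: C D E♭ F G A B♭.
So we need the interval from A up to B♭.
2 letter names make it a second; at 1 semitone (a half step narrower than major) the quality is minor.

m2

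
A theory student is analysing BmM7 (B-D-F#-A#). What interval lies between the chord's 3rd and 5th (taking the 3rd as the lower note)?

major 3rd

That puts D below F#.
D up to F# spans 3 letter names and 4 semitones — a major third.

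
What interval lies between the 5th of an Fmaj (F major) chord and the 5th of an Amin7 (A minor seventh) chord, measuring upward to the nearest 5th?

major third

Fmaj (F major) has C as its 5th, and Amin7 (A minor seventh) has E as its 5th.
From C to E is 4 semitones, exactly the major third.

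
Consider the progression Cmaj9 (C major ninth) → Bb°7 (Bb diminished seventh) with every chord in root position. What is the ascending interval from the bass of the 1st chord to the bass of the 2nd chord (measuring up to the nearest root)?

The roots are C and Bb.
From C to Bb: 10 semitones over a seventh = minor.

minor seventh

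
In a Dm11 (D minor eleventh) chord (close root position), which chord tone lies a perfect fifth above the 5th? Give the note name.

E

D minor eleventh is spelled D–F–A–C–E–G.
The 5th is A. A perfect fifth above A is E.
E is the chord's 9th.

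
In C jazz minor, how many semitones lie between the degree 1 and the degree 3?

The scale is C D E♭ F G A B.
C up to E♭ is a minor third — 3 semitones.

3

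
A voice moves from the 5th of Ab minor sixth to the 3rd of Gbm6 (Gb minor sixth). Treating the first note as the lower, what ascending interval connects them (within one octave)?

The 5th of Ab minor sixth is Eb; the 3rd of Gbm6 (Gb minor sixth) is Bbb.
From Eb to Bbb: 6 semitones over a fifth = diminished.

diminished fifth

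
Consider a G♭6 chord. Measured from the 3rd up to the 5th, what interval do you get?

minor third

G♭6 is spelled G♭, B♭, D♭, E♭.
That puts B♭ below D♭.
B♭ up to D♭ is 3 semitones, a half step narrower than a major third, so the interval is minor.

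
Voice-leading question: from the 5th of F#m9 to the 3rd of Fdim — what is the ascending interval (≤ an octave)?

F#m9 has C# as its 5th, and Fdim has Ab as its 3rd.
6 letter names make it a sixth; at 7 semitones (a whole step narrower than major) the quality is diminished.

diminished sixth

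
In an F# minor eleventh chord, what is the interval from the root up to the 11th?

perfect eleventh

Spelling the chord: F#, A, C#, E, G#, B.
That puts F# below B.
From F# to B is 17 semitones, exactly the perfect eleventh.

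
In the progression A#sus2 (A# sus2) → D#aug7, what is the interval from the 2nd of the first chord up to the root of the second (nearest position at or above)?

The 2nd of A#sus2 (A# sus2) is B#; the root of D#aug7 is D#.
3 letter names make it a third; at 3 semitones (a half step narrower than major) the quality is minor.

m3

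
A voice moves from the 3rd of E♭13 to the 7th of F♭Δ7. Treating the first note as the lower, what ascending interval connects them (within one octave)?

minor 6th

E♭13 has G as its 3rd, and F♭Δ7 has E♭ as its 7th.
G up to E♭ is 8 semitones, a half step narrower than a major sixth, so the interval is minor.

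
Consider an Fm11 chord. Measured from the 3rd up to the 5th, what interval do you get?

major third

Fm11 is spelled F–A♭–C–E♭–G–B♭.
That puts A♭ below C.
From A♭ to C is 4 semitones, exactly the major third.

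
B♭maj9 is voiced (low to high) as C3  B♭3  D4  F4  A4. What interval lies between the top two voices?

major 3rd

Those voices are F4 and A4.
Counting 3 letters and 4 half steps from F gives a major third.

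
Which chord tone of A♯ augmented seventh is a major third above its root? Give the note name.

C##

Spelling the chord: A♯ C𝄪 E𝄪 G♯.
The root is A♯. A major third above A♯ is C𝄪.
C𝄪 is the chord's 3rd.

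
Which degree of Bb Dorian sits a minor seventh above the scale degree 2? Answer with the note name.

Bb

The scale is Bb C Db Eb F G Ab.
The scale degree 2 is C; a minor seventh above that is Bb — scale degree 1.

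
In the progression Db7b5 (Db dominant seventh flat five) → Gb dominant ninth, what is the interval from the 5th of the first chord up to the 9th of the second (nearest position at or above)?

augmented 1st

The 5th of Db7b5 (Db dominant seventh flat five) is Abb; the 9th of Gb dominant ninth is Ab.
Abb up to Ab is 1 semitone, a half step wider than a perfect unison, so the interval is augmented.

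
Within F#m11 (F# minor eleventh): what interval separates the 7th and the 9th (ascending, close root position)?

major 3rd

Spelling the chord: F#–A–C#–E–G#–B.
The 7th is E and the 9th is G#.
From E to G# is 4 semitones, exactly the major third.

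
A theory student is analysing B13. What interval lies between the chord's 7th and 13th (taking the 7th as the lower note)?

The chord tones of B13 are B, D#, F#, A, C#, G#.
So we need the interval from A up to G#.
From A to G# is 11 semitones, exactly the major seventh.

M7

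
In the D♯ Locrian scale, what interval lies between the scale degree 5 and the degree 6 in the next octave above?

major ninth

D♯ locrian: D♯ E F♯ G♯ A B C♯.
So we need the interval from A up to B.
Counting 9 letters and 14 half steps from A gives a major ninth.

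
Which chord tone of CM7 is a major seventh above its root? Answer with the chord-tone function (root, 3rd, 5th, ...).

CM7 is spelled C, E, G, B.
The root is C. A major seventh above C is B.
B is the chord's 7th.

7th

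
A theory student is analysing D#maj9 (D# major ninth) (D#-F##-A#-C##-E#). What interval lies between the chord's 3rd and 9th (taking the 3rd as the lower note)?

minor seventh

So we need the interval from F## up to E#.
F## up to E# is 10 semitones, a half step narrower than a major seventh, so the interval is minor.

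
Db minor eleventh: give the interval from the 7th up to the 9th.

major third

Spelling the chord: Db Fb Ab Cb Eb Gb.
So we need the interval from Cb up to Eb.
Cb up to Eb spans 3 letter names and 4 semitones — a major third.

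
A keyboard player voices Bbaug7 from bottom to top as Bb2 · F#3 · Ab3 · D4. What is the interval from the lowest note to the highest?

major 10th

The outer voices are Bb2 and D4.
From Bb to D is 16 semitones, exactly the major tenth.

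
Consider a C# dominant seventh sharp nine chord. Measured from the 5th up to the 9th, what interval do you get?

augmented fifth

Spelling the chord: C#–E#–G#–B–D##.
That puts G# below D##.
From G# to D##: 8 semitones over a fifth = augmented.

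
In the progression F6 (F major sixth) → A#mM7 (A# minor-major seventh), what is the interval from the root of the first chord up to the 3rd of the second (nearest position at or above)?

F6 (F major sixth) has F as its root, and A#mM7 (A# minor-major seventh) has C# as its 3rd.
F up to C# is 8 semitones, a half step wider than a perfect fifth, so the interval is augmented.

A5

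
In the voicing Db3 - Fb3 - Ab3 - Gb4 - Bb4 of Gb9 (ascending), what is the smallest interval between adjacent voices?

Adjacent intervals: Db3→Fb3 = minor third; Fb3→Ab3 = major third; Ab3→Gb4 = minor seventh; Gb4→Bb4 = major third.
The smallest is Db3 to Fb3, a minor third (3 semitones).

minor 3rd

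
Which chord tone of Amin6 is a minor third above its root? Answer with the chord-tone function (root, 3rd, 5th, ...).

A minor sixth is spelled A, C, E, F♯.
The root is A. A minor third above A is C.
C is the chord's 3rd.

3rd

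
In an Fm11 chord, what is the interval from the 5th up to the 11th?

Fm11: F–Ab–C–Eb–G–Bb.
5th = C; 11th = Bb.
C up to Bb is 10 semitones, a half step narrower than a major seventh, so the interval is minor.

minor seventh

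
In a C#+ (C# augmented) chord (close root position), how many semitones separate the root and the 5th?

8

Spelling the chord: C#, E#, G##.
C# to G## is an augmented fifth: 8 semitones.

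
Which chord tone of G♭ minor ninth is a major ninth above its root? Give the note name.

Spelling the chord: G♭–B𝄫–D♭–F♭–A♭.
The root is G♭. A major ninth above G♭ is A♭.
A♭ is the chord's 9th.

Ab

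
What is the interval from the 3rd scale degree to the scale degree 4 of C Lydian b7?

The scale runs C D E F♯ G A B♭.
That puts E below F♯.
From E to F♯ is 2 semitones, exactly the major second.

major second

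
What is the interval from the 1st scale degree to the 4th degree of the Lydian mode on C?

The scale runs C D E F# G A B.
The 1st scale degree is C and the degree 4 is F#.
4 letter names make it a fourth; at 6 semitones (a half step wider than perfect) the quality is augmented.

augmented 4th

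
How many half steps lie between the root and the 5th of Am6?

7

A minor sixth is spelled A C E F#.
A to E is a perfect fifth: 7 semitones.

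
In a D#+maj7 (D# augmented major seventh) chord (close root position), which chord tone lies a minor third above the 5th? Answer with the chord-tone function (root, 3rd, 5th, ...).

7th

The chord tones of D#+maj7 are D#–F##–A##–C##.
The 5th is A##. A minor third above A## is C##.
C## is the chord's 7th.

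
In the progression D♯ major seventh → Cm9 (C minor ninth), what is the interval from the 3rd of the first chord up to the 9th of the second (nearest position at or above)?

The 3rd of D♯ major seventh is F𝄪; the 9th of Cm9 (C minor ninth) is D.
F𝄪 up to D is 7 semitones, a whole step narrower than a major sixth, so the interval is diminished.

diminished sixth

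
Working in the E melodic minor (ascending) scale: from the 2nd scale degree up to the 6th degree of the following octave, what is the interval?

Spelling the E melodic minor (ascending) scale: E F# G A B C# D#.
2nd scale degree = F#; scale degree 6 (up an octave) = C#.
F# up to C# spans 12 letter names and 19 semitones — a perfect twelfth.

perfect 12th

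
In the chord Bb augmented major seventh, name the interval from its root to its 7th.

Bb+maj7 is spelled Bb, D, F#, A.
So we need the interval from Bb up to A.
Counting 7 letters and 11 half steps from Bb gives a major seventh.

M7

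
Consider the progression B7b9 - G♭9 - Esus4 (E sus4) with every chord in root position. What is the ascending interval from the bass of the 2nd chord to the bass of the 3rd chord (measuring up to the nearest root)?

The roots are G♭ and E.
From G♭ to E: 10 semitones over a sixth = augmented.

augmented sixth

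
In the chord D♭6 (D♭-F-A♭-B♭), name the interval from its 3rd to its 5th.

The 3rd is F and the 5th is A♭.
F up to A♭ is 3 semitones, a half step narrower than a major third, so the interval is minor.

m3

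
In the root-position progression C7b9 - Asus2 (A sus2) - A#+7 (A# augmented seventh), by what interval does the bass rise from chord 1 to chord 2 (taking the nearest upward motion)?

The roots are C and A.
C up to A spans 6 letter names and 9 semitones — a major sixth.

major sixth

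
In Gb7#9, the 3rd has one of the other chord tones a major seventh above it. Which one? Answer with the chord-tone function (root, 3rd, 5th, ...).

9th

Gb7#9: Gb-Bb-Db-Fb-A.
The 3rd is Bb. A major seventh above Bb is A.
A is the chord's 9th.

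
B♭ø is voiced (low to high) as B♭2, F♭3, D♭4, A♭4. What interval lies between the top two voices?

perfect fifth

Those voices are D♭4 and A♭4.
Counting 5 letters and 7 half steps from D♭ gives a perfect fifth.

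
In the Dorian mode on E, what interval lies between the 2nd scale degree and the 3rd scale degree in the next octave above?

minor ninth

The scale runs E F# G A B C# D.
2nd scale degree = F#; scale degree 3 (up an octave) = G.
9 letter names make it a ninth; at 13 semitones (a half step narrower than major) the quality is minor.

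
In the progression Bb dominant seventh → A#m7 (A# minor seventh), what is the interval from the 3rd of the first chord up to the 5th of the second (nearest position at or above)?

The 3rd of Bb dominant seventh is D; the 5th of A#m7 (A# minor seventh) is E#.
2 letter names make it a second; at 3 semitones (a half step wider than major) the quality is augmented.

augmented 2nd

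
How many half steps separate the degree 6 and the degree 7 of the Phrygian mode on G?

2

The scale is G A♭ B♭ C D E♭ F.
E♭ up to F is a major second — 2 semitones.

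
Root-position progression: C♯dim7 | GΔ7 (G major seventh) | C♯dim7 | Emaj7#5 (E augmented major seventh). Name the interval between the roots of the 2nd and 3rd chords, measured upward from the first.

The roots are G and C♯.
G up to C♯ is 6 semitones, a half step wider than a perfect fourth, so the interval is augmented.

augmented fourth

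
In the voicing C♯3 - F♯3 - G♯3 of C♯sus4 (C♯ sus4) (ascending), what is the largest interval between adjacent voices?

perfect fourth

Adjacent intervals: C♯3→F♯3 = perfect fourth; F♯3→G♯3 = major second.
The largest is C♯3 to F♯3, a perfect fourth (5 semitones).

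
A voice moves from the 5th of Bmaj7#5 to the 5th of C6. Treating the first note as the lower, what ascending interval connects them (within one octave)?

Bmaj7#5 has F## as its 5th, and C6 has G as its 5th.
2 letter names make it a second; at 0 semitones (a whole step narrower than major) the quality is diminished.

d2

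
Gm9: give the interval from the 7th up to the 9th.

Spelling the chord: G Bb D F A.
So we need the interval from F up to A.
From F to A is 4 semitones, exactly the major third.

major third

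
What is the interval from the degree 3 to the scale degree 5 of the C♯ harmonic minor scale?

The scale runs C♯ D♯ E F♯ G♯ A B♯.
Degree 3 = E; 5th degree = G♯.
From E to G♯ is 4 semitones, exactly the major third.

major 3rd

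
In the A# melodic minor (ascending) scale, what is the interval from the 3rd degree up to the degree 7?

augmented fifth

The scale runs A# B# C# D# E# F## G##.
The 3rd degree is C# and the 7th scale degree is G##.
5 letter names make it a fifth; at 8 semitones (a half step wider than perfect) the quality is augmented.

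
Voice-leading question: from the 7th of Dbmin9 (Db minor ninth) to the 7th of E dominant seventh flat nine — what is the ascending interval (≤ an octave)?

The 7th of Dbmin9 (Db minor ninth) is Cb; the 7th of E dominant seventh flat nine is D.
From Cb to D: 3 semitones over a second = augmented.

augmented second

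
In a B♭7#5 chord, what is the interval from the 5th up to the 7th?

diminished third

Spelling the chord: B♭-D-F♯-A♭.
So we need the interval from F♯ up to A♭.
F♯ up to A♭ is 2 semitones, a whole step narrower than a major third, so the interval is diminished.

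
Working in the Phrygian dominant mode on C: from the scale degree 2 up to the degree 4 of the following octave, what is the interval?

C phrygian dominant: C Db E F G Ab Bb.
So we need the interval from Db up to F.
From Db to F is 16 semitones, exactly the major tenth.

major tenth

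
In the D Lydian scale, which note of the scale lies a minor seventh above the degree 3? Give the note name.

The scale is D E F# G# A B C#.
The degree 3 is F#; a minor seventh above that is E — scale degree 2.

E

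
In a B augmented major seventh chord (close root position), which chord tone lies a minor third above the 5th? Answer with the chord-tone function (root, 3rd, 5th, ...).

B+maj7 (B augmented major seventh): B, D♯, F𝄪, A♯.
The 5th is F𝄪. A minor third above F𝄪 is A♯.
A♯ is the chord's 7th.

7th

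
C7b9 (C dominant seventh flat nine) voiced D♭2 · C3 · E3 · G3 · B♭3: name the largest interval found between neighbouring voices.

major seventh

Adjacent intervals: D♭2→C3 = major seventh; C3→E3 = major third; E3→G3 = minor third; G3→B♭3 = minor third.
The largest is D♭2 to C3, a major seventh (11 semitones).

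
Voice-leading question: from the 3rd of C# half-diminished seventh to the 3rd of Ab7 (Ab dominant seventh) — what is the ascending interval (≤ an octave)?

C# half-diminished seventh has E as its 3rd, and Ab7 (Ab dominant seventh) has C as its 3rd.
6 letter names make it a sixth; at 8 semitones (a half step narrower than major) the quality is minor.

minor sixth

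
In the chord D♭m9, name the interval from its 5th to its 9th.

D♭ minor ninth: D♭, F♭, A♭, C♭, E♭.
So we need the interval from A♭ up to E♭.
From A♭ to E♭ is 7 semitones, exactly the perfect fifth.

perfect fifth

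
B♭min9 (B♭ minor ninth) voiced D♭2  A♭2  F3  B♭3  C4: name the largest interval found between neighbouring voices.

Adjacent intervals: D♭2→A♭2 = perfect fifth; A♭2→F3 = major sixth; F3→B♭3 = perfect fourth; B♭3→C4 = major second.
The largest is A♭2 to F3, a major sixth (9 semitones).

major sixth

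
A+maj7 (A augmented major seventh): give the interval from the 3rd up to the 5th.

The chord tones of A+maj7 are A–C♯–E♯–G♯.
The 3rd is C♯ and the 5th is E♯.
From C♯ to E♯ is 4 semitones, exactly the major third.

major third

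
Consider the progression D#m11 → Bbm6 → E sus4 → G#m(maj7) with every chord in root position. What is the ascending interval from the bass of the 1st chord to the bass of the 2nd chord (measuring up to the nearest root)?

The roots are D# and Bb.
6 letter names make it a sixth; at 7 semitones (a whole step narrower than major) the quality is diminished.

diminished sixth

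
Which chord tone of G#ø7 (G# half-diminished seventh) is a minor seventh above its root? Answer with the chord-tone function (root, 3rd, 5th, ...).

Spelling the chord: G#-B-D-F#.
The root is G#. A minor seventh above G# is F#.
F# is the chord's 7th.

7th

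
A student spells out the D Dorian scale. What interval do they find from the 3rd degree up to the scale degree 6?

augmented 4th

Spelling the D Dorian scale: D E F G A B C.
The 3rd degree is F and the degree 6 is B.
4 letter names make it a fourth; at 6 semitones (a half step wider than perfect) the quality is augmented.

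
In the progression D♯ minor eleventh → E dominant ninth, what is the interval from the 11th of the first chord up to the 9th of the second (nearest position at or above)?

minor seventh

The 11th of D♯ minor eleventh is G♯; the 9th of E dominant ninth is F♯.
G♯ up to F♯ is 10 semitones, a half step narrower than a major seventh, so the interval is minor.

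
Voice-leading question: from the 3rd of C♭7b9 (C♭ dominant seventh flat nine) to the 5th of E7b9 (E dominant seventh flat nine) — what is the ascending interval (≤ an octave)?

The 3rd of C♭7b9 (C♭ dominant seventh flat nine) is E♭; the 5th of E7b9 (E dominant seventh flat nine) is B.
From E♭ to B: 8 semitones over a fifth = augmented.

augmented fifth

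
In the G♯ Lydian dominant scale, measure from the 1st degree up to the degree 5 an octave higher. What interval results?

perfect twelfth

G♯ lydian dominant: G♯ A♯ B♯ C𝄪 D♯ E♯ F♯.
So we need the interval from G♯ up to D♯.
From G♯ to D♯ is 19 semitones, exactly the perfect twelfth.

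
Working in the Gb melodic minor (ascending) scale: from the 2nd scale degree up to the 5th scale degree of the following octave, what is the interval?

Spelling the Gb melodic minor (ascending) scale: Gb Ab Bbb Cb Db Eb F.
So we need the interval from Ab up to Db.
Counting 11 letters and 17 half steps from Ab gives a perfect eleventh.

perfect eleventh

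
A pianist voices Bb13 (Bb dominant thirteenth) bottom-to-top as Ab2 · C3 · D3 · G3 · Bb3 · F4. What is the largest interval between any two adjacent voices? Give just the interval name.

Adjacent intervals: Ab2→C3 = major third; C3→D3 = major second; D3→G3 = perfect fourth; G3→Bb3 = minor third; Bb3→F4 = perfect fifth.
The largest is Bb3 to F4, a perfect fifth (7 semitones).

P5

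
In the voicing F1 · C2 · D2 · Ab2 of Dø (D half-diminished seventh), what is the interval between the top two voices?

diminished fifth

Those voices are D2 and Ab2.
From D to Ab: 6 semitones over a fifth = diminished.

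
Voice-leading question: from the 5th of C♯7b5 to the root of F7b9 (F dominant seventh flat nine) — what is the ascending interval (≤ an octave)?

C♯7b5 has G as its 5th, and F7b9 (F dominant seventh flat nine) has F as its root.
7 letter names make it a seventh; at 10 semitones (a half step narrower than major) the quality is minor.

minor seventh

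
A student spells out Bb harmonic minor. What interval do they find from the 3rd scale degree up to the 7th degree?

A5

Bb harmonic minor: Bb C Db Eb F Gb A.
The 3rd scale degree is Db and the degree 7 is A.
From Db to A: 8 semitones over a fifth = augmented.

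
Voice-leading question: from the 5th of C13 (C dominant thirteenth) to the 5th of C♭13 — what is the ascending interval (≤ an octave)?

d8

The 5th of C13 (C dominant thirteenth) is G; the 5th of C♭13 is G♭.
8 letter names make it an octave; at 11 semitones (a half step narrower than perfect) the quality is diminished.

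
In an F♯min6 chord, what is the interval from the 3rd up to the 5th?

F♯min6 is spelled F♯, A, C♯, D♯.
3rd = A; 5th = C♯.
From A to C♯ is 4 semitones, exactly the major third.

major third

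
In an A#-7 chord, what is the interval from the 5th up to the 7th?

minor third

A#min7 is spelled A# C# E# G#.
That puts E# below G#.
E# up to G# is 3 semitones, a half step narrower than a major third, so the interval is minor.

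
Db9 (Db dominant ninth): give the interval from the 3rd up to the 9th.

The chord tones of Db dominant ninth are Db-F-Ab-Cb-Eb.
3rd = F; 9th = Eb.
7 letter names make it a seventh; at 10 semitones (a half step narrower than major) the quality is minor.

m7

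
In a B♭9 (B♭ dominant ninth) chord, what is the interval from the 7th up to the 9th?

major 3rd

B♭9: B♭ D F A♭ C.
7th = A♭; 9th = C.
Counting 3 letters and 4 half steps from A♭ gives a major third.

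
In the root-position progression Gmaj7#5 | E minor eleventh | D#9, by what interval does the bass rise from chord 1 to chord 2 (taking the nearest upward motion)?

The roots are G and E.
G up to E spans 6 letter names and 9 semitones — a major sixth.

major sixth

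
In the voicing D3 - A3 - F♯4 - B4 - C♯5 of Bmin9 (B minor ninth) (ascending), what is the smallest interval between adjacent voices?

Adjacent intervals: D3→A3 = perfect fifth; A3→F♯4 = major sixth; F♯4→B4 = perfect fourth; B4→C♯5 = major second.
The smallest is B4 to C♯5, a major second (2 semitones).

major 2nd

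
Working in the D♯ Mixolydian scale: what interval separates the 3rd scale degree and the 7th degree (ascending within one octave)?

Spelling the D♯ Mixolydian scale: D♯ E♯ F𝄪 G♯ A♯ B♯ C♯.
3rd scale degree = F𝄪; degree 7 = C♯.
F𝄪 up to C♯ is 6 semitones, a half step narrower than a perfect fifth, so the interval is diminished.

diminished fifth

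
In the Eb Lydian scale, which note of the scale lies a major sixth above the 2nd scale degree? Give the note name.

D

The scale is Eb F G A Bb C D.
The 2nd scale degree is F; a major sixth above that is D — scale degree 7.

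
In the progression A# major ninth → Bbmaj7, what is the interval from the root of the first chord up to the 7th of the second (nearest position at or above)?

A# major ninth has A# as its root, and Bbmaj7 has A as its 7th.
A# up to A is 11 semitones, a half step narrower than a perfect octave, so the interval is diminished.

diminished octave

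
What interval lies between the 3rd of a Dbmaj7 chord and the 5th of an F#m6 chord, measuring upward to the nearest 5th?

augmented fifth

The 3rd of Dbmaj7 is F; the 5th of F#m6 is C#.
F up to C# is 8 semitones, a half step wider than a perfect fifth, so the interval is augmented.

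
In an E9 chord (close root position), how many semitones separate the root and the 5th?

Spelling the chord: E-G#-B-D-F#.
E to B is a perfect fifth: 7 semitones.

7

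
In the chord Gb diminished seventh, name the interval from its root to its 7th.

Spelling the chord: Gb, Bbb, Dbb, Fbb.
That puts Gb below Fbb.
7 letter names make it a seventh; at 9 semitones (a whole step narrower than major) the quality is diminished.

diminished 7th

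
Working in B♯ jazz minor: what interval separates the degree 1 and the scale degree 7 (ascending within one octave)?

The scale runs B♯ C𝄪 D♯ E♯ F𝄪 G𝄪 A𝄪.
So we need the interval from B♯ up to A𝄪.
B♯ up to A𝄪 spans 7 letter names and 11 semitones — a major seventh.

major seventh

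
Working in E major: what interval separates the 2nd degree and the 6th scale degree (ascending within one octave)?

The scale runs E F♯ G♯ A B C♯ D♯.
2nd degree = F♯; 6th scale degree = C♯.
Counting 5 letters and 7 half steps from F♯ gives a perfect fifth.

perfect fifth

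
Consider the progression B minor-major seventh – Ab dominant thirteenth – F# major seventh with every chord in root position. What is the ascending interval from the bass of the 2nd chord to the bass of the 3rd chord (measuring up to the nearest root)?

The roots are Ab and F#.
6 letter names make it a sixth; at 10 semitones (a half step wider than major) the quality is augmented.

augmented 6th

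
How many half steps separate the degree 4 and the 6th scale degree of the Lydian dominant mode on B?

The scale is B C♯ D♯ E♯ F♯ G♯ A.
E♯ up to G♯ is a minor third — 3 semitones.

3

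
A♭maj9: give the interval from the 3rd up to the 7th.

A♭ major ninth: A♭, C, E♭, G, B♭.
3rd = C; 7th = G.
From C to G is 7 semitones, exactly the perfect fifth.

P5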